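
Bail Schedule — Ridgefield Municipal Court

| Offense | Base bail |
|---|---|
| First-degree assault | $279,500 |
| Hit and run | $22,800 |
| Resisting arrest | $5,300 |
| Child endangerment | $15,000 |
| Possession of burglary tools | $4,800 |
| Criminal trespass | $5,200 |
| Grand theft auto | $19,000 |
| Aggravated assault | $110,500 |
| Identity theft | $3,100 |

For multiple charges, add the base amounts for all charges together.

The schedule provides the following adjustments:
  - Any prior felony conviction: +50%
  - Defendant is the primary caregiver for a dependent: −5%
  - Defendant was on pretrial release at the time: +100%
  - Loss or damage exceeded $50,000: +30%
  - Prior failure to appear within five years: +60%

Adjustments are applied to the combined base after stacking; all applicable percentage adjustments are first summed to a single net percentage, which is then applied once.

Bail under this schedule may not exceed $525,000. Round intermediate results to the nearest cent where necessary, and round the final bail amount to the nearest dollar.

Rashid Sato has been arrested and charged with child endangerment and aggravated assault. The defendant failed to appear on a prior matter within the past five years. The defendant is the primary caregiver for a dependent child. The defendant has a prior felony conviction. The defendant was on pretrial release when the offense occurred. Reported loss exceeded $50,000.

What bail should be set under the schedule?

Base amounts from the schedule: child endangerment $15,000; aggravated assault $110,500.
Stacking rule: sum of all bases. $15,000 + $110,500 = $125,500.
Net percentage adjustment: +50% −5% +100% +30% +60% = +235%. $125,500 × 3.35 = $420,425.
$420,425 is within the $525,000 maximum.

$420,425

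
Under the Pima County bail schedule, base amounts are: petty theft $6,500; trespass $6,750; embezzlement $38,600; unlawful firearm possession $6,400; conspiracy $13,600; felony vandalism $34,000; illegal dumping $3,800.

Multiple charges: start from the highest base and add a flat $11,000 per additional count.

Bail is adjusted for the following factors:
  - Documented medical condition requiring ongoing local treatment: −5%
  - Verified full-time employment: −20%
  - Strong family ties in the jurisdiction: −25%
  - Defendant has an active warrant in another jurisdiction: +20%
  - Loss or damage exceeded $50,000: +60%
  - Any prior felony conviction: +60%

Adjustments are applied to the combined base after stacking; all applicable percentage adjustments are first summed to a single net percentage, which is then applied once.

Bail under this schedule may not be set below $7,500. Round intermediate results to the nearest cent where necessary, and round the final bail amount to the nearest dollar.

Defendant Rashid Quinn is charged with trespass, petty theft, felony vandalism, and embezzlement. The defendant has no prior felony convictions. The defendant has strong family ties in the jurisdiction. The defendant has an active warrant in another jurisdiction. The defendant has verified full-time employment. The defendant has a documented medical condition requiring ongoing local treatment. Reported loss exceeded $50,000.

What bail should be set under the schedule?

Base amounts from the schedule: trespass $6,750; petty theft $6,500; felony vandalism $34,000; embezzlement $38,600.
Stacking rule: highest base plus $11,000 per additional charge. Highest is embezzlement at $38,600; 3 additional charges → +$33,000. Combined base = $71,600.
Net percentage adjustment: −5% −20% −25% +20% +60% = +30%. $71,600 × 1.3 = $93,080.
$93,080 is at or above the $7,500 minimum.

$93,080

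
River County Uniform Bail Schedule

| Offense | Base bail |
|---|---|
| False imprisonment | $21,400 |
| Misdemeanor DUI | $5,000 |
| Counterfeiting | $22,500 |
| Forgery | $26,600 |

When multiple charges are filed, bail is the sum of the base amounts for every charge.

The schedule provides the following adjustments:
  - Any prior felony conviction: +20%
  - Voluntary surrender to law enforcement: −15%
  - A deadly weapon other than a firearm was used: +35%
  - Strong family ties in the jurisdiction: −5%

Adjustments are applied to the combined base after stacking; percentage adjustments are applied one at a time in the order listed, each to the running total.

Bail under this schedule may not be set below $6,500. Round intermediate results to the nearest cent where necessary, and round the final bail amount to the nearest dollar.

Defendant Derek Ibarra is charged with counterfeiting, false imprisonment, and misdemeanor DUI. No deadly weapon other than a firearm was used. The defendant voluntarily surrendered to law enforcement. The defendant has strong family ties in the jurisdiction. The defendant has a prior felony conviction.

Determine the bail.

Base amounts from the schedule: counterfeiting $22,500; false imprisonment $21,400; misdemeanor DUI $5,000.
Stacking rule: sum of all bases. $22,500 + $21,400 + $5,000 = $48,900.
Any prior felony conviction (+20%): $48,900 × 1.2 = $58,680.
Voluntary surrender to law enforcement (−15%): $58,680 × 0.85 = $49,878.
Strong family ties in the jurisdiction (−5%): $49,878 × 0.95 = $47,384.10.
$47,384.10 is at or above the $6,500 minimum.
Rounded to the nearest dollar: $47,384.

$47,384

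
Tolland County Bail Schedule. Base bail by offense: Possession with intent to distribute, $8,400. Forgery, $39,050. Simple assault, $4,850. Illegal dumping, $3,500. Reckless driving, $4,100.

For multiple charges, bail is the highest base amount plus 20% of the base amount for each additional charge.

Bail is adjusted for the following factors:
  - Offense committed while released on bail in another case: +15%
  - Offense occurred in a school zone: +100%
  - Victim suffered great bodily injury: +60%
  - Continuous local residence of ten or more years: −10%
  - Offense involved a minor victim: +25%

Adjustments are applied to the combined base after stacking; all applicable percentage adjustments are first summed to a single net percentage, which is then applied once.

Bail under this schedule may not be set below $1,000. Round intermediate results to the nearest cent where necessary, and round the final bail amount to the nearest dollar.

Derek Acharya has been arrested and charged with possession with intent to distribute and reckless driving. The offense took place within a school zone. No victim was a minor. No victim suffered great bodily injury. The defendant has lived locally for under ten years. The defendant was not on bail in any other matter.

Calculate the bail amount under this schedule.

Base amounts from the schedule: possession with intent to distribute $8,400; reckless driving $4,100.
Stacking rule: highest base plus 20% of each additional charge. Highest is possession with intent to distribute at $8,400. Additional: $4,100 × 20% = $820. Combined base = $8,400 + $820 = $9,220.
Offense occurred in a school zone (+100%): $9,220 × 2 = $18,440.
$18,440 is at or above the $1,000 minimum.

$18,440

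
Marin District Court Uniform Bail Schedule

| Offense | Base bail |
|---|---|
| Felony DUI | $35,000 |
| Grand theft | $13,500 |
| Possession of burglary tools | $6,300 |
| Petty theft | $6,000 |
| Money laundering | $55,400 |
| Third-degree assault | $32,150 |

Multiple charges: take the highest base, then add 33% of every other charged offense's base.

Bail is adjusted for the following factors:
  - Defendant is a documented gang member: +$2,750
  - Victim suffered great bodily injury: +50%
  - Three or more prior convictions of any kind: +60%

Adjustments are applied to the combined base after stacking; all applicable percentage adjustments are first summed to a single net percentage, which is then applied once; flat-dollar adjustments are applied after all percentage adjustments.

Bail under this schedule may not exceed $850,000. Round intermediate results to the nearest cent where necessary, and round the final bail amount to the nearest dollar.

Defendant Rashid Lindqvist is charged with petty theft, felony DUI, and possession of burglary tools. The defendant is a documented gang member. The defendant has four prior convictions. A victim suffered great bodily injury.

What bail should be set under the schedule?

Base amounts from the schedule: petty theft $6,000; felony DUI $35,000; possession of burglary tools $6,300.
Stacking rule: highest base plus 33% of each additional charge. Highest is felony DUI at $35,000. Additional: $6,000 × 33% = $1,980; $6,300 × 33% = $2,079. Combined base = $35,000 + $4,059 = $39,059.
Net percentage adjustment: +50% +60% = +110%. $39,059 × 2.1 = $82,023.90.
Defendant is a documented gang member (+$2,750 flat): $82,023.90 + $2,750 = $84,773.90.
$84,773.90 is within the $850,000 maximum.
Rounded to the nearest dollar: $84,774.

$84,774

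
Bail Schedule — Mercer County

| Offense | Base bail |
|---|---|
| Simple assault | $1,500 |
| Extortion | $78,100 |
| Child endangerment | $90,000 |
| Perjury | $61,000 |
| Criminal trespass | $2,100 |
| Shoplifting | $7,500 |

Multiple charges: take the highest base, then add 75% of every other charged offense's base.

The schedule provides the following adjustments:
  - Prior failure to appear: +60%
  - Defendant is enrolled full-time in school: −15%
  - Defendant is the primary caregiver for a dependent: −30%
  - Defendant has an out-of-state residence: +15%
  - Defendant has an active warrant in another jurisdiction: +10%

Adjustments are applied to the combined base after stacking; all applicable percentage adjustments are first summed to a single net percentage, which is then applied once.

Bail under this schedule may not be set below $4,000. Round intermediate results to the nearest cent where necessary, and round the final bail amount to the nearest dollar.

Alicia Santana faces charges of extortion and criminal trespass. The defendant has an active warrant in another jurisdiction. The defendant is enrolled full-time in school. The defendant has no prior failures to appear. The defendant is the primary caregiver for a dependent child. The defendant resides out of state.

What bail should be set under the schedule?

Base amounts from the schedule: extortion $78,100; criminal trespass $2,100.
Stacking rule: highest base plus 75% of each additional charge. Highest is extortion at $78,100. Additional: $2,100 × 75% = $1,575. Combined base = $78,100 + $1,575 = $79,675.
Net percentage adjustment: −15% −30% +15% +10% = −20%. $79,675 × 0.8 = $63,740.
$63,740 is at or above the $4,000 minimum.

$63,740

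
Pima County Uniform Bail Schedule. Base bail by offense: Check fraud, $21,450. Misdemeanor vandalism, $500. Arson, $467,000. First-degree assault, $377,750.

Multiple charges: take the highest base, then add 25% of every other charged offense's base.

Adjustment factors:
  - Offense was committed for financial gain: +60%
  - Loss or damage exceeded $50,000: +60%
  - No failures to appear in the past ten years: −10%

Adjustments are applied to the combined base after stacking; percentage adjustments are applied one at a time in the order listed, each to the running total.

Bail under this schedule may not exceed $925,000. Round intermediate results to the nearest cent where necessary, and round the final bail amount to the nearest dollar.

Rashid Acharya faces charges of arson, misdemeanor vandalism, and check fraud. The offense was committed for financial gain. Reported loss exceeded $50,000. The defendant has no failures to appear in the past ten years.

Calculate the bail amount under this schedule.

Base amounts from the schedule: arson $467,000; misdemeanor vandalism $500; check fraud $21,450.
Stacking rule: highest base plus 25% of each additional charge. Highest is arson at $467,000. Additional: $500 × 25% = $125; $21,450 × 25% = $5,362.50. Combined base = $467,000 + $5,487.50 = $472,487.50.
Offense was committed for financial gain (+60%): $472,487.50 × 1.6 = $755,980.
Loss or damage exceeded $50,000 (+60%): $755,980 × 1.6 = $1,209,568.
No failures to appear in the past ten years (−10%): $1,209,568 × 0.9 = $1,088,611.20.
Result $1,088,611.20 exceeds the maximum of $925,000; bail is capped at $925,000.

$925,000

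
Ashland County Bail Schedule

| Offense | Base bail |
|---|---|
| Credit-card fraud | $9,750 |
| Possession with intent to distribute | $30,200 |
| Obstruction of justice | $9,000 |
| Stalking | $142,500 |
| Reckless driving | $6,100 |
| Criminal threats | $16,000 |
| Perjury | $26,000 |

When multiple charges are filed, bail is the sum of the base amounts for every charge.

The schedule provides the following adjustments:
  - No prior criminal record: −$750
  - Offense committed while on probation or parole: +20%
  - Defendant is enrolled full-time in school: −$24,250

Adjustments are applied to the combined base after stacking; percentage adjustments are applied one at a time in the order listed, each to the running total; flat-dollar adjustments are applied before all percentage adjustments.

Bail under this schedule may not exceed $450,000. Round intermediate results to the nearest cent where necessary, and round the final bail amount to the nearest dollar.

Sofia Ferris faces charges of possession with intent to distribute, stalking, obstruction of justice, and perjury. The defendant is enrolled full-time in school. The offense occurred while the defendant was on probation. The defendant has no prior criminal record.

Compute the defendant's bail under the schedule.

$219,240

Base amounts from the schedule: possession with intent to distribute $30,200; stalking $142,500; obstruction of justice $9,000; perjury $26,000.
Stacking rule: sum of all bases. $30,200 + $142,500 + $9,000 + $26,000 = $207,700.
No prior criminal record (−$750 flat): $207,700 − $750 = $206,950.
Defendant is enrolled full-time in school (−$24,250 flat): $206,950 − $24,250 = $182,700.
Offense committed while on probation or parole (+20%): $182,700 × 1.2 = $219,240.
$219,240 is within the $450,000 maximum.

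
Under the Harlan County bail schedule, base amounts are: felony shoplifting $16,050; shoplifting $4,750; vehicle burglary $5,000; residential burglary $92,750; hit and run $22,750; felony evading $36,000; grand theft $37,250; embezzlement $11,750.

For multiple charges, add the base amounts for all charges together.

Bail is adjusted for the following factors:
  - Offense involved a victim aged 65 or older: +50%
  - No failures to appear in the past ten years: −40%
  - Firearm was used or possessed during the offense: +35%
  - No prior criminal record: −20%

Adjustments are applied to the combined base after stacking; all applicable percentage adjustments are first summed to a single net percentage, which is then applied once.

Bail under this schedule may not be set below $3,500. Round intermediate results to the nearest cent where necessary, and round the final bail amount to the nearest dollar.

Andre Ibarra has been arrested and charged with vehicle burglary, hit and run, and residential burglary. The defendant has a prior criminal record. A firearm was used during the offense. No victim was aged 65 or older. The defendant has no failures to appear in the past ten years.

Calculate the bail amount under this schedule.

Base amounts from the schedule: vehicle burglary $5,000; hit and run $22,750; residential burglary $92,750.
Stacking rule: sum of all bases. $5,000 + $22,750 + $92,750 = $120,500.
Net percentage adjustment: −40% +35% = −5%. $120,500 × 0.95 = $114,475.
$114,475 is at or above the $3,500 minimum.

$114,475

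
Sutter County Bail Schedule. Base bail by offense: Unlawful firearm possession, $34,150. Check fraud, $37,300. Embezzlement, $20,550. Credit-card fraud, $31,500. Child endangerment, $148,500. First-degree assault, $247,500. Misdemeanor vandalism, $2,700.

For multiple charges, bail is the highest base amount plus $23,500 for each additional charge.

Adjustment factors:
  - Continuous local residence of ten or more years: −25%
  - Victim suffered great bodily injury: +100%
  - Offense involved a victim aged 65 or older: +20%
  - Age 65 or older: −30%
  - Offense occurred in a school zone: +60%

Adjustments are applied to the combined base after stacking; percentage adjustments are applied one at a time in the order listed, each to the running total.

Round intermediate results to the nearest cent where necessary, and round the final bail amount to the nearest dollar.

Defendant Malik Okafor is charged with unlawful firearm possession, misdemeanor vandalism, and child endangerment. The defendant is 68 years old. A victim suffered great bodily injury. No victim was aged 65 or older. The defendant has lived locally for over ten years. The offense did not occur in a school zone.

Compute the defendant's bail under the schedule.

Base amounts from the schedule: unlawful firearm possession $34,150; misdemeanor vandalism $2,700; child endangerment $148,500.
Stacking rule: highest base plus $23,500 per additional charge. Highest is child endangerment at $148,500; 2 additional charges → +$47,000. Combined base = $195,500.
Continuous local residence of ten or more years (−25%): $195,500 × 0.75 = $146,625.
Victim suffered great bodily injury (+100%): $146,625 × 2 = $293,250.
Age 65 or older (−30%): $293,250 × 0.7 = $205,275.

$205,275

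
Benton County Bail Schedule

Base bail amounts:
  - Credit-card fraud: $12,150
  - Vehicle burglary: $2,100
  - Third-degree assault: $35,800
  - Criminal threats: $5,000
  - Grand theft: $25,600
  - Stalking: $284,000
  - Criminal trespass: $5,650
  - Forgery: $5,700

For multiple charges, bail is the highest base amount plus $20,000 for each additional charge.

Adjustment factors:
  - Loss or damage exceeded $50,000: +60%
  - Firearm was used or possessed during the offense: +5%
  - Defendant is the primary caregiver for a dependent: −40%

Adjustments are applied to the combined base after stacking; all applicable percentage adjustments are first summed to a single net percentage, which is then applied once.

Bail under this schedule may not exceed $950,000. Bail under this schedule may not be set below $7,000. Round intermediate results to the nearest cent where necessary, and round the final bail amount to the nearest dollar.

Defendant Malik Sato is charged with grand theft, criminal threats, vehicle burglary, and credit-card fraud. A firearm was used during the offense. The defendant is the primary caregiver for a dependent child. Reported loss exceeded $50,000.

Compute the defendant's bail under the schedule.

$107,000

Base amounts from the schedule: grand theft $25,600; criminal threats $5,000; vehicle burglary $2,100; credit-card fraud $12,150.
Stacking rule: highest base plus $20,000 per additional charge. Highest is grand theft at $25,600; 3 additional charges → +$60,000. Combined base = $85,600.
Net percentage adjustment: +60% +5% −40% = +25%. $85,600 × 1.25 = $107,000.
$107,000 is within the $950,000 maximum.
$107,000 is at or above the $7,000 minimum.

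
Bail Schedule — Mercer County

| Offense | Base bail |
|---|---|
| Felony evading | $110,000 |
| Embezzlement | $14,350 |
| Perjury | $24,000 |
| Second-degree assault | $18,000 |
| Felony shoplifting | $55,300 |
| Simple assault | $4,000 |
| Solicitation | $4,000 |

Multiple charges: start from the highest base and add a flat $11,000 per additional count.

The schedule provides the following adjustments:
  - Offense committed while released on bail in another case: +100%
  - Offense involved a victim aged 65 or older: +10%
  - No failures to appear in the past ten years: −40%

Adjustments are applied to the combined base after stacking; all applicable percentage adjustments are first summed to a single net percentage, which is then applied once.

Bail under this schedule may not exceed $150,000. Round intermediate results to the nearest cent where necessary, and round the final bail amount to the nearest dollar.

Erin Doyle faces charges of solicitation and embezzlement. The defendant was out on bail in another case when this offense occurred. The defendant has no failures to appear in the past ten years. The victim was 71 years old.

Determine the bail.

Base amounts from the schedule: solicitation $4,000; embezzlement $14,350.
Stacking rule: highest base plus $11,000 per additional charge. Highest is embezzlement at $14,350; 1 additional charge → +$11,000. Combined base = $25,350.
Net percentage adjustment: +100% +10% −40% = +70%. $25,350 × 1.7 = $43,095.
$43,095 is within the $150,000 maximum.

$43,095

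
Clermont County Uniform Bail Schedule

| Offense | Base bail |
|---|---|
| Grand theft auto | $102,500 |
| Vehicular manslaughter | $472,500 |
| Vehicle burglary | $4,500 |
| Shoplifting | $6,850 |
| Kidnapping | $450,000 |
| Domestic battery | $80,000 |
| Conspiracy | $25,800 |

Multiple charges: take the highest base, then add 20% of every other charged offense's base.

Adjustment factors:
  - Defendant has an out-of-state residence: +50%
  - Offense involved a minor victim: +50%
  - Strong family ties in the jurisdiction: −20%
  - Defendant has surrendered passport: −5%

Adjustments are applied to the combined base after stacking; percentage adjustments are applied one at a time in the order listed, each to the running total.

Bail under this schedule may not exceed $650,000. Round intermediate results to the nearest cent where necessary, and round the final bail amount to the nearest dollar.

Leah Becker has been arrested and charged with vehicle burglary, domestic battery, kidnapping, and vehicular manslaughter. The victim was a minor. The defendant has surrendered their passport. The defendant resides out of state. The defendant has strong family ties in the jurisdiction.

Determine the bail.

Base amounts from the schedule: vehicle burglary $4,500; domestic battery $80,000; kidnapping $450,000; vehicular manslaughter $472,500.
Stacking rule: highest base plus 20% of each additional charge. Highest is vehicular manslaughter at $472,500. Additional: $4,500 × 20% = $900; $80,000 × 20% = $16,000; $450,000 × 20% = $90,000. Combined base = $472,500 + $106,900 = $579,400.
Defendant has an out-of-state residence (+50%): $579,400 × 1.5 = $869,100.
Offense involved a minor victim (+50%): $869,100 × 1.5 = $1,303,650.
Strong family ties in the jurisdiction (−20%): $1,303,650 × 0.8 = $1,042,920.
Defendant has surrendered passport (−5%): $1,042,920 × 0.95 = $990,774.
Result $990,774 exceeds the maximum of $650,000; bail is capped at $650,000.

$650,000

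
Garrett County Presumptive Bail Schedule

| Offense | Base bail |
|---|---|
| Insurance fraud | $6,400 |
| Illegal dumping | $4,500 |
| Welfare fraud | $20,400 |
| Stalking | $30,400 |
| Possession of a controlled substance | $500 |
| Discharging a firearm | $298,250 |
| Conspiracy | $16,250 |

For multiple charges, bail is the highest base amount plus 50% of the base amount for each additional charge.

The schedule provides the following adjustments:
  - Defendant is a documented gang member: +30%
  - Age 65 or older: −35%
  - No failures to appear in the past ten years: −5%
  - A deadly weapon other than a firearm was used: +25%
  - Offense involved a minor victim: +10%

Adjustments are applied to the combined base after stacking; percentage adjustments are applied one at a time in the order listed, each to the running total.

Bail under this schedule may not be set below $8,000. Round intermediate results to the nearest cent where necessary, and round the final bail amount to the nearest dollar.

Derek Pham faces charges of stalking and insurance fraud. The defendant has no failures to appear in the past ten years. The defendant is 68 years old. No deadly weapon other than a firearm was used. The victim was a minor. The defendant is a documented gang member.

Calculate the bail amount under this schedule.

Base amounts from the schedule: stalking $30,400; insurance fraud $6,400.
Stacking rule: highest base plus 50% of each additional charge. Highest is stalking at $30,400. Additional: $6,400 × 50% = $3,200. Combined base = $30,400 + $3,200 = $33,600.
Defendant is a documented gang member (+30%): $33,600 × 1.3 = $43,680.
Age 65 or older (−35%): $43,680 × 0.65 = $28,392.
No failures to appear in the past ten years (−5%): $28,392 × 0.95 = $26,972.40.
Offense involved a minor victim (+10%): $26,972.40 × 1.1 = $29,669.64.
$29,669.64 is at or above the $8,000 minimum.
Rounded to the nearest dollar: $29,670.

$29,670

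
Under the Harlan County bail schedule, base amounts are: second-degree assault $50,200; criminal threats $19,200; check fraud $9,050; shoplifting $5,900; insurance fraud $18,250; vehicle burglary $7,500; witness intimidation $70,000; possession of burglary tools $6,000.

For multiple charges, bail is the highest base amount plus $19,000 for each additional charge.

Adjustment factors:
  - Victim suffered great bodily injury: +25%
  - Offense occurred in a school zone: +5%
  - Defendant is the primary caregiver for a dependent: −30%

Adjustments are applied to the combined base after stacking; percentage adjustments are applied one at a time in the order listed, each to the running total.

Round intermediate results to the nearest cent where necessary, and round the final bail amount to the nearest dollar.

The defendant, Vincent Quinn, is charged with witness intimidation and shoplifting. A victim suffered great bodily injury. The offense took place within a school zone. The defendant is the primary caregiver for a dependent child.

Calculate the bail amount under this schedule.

$81,769

Base amounts from the schedule: witness intimidation $70,000; shoplifting $5,900.
Stacking rule: highest base plus $19,000 per additional charge. Highest is witness intimidation at $70,000; 1 additional charge → +$19,000. Combined base = $89,000.
Victim suffered great bodily injury (+25%): $89,000 × 1.25 = $111,250.
Offense occurred in a school zone (+5%): $111,250 × 1.05 = $116,812.50.
Defendant is the primary caregiver for a dependent (−30%): $116,812.50 × 0.7 = $81,768.75.
Rounded to the nearest dollar: $81,769.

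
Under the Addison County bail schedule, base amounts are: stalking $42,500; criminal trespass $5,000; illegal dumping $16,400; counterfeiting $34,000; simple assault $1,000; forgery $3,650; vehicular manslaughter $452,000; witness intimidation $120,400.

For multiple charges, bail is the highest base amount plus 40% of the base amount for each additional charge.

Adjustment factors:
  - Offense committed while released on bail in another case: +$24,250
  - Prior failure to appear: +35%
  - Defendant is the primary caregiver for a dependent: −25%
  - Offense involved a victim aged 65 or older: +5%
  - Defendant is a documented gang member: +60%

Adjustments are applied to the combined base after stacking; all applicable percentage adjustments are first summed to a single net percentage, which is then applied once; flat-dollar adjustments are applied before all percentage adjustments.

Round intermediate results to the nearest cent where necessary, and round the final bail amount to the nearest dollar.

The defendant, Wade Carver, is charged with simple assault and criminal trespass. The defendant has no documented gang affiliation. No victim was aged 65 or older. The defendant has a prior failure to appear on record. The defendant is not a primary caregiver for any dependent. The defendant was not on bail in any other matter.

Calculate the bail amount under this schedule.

$7,290

Base amounts from the schedule: simple assault $1,000; criminal trespass $5,000.
Stacking rule: highest base plus 40% of each additional charge. Highest is criminal trespass at $5,000. Additional: $1,000 × 40% = $400. Combined base = $5,000 + $400 = $5,400.
Prior failure to appear (+35%): $5,400 × 1.35 = $7,290.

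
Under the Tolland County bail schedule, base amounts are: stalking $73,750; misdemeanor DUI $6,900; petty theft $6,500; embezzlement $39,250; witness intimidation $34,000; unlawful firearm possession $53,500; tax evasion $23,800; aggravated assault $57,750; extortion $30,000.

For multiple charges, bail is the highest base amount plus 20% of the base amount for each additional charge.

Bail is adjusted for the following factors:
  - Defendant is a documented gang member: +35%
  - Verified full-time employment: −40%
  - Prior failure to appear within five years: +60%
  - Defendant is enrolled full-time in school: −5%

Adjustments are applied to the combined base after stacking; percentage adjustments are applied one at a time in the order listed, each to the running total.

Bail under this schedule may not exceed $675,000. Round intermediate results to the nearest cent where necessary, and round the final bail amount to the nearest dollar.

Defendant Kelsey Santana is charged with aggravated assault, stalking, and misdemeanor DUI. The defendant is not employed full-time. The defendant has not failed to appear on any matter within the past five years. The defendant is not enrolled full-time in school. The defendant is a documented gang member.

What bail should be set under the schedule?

$117,018

Base amounts from the schedule: aggravated assault $57,750; stalking $73,750; misdemeanor DUI $6,900.
Stacking rule: highest base plus 20% of each additional charge. Highest is stalking at $73,750. Additional: $57,750 × 20% = $11,550; $6,900 × 20% = $1,380. Combined base = $73,750 + $12,930 = $86,680.
Defendant is a documented gang member (+35%): $86,680 × 1.35 = $117,018.
$117,018 is within the $675,000 maximum.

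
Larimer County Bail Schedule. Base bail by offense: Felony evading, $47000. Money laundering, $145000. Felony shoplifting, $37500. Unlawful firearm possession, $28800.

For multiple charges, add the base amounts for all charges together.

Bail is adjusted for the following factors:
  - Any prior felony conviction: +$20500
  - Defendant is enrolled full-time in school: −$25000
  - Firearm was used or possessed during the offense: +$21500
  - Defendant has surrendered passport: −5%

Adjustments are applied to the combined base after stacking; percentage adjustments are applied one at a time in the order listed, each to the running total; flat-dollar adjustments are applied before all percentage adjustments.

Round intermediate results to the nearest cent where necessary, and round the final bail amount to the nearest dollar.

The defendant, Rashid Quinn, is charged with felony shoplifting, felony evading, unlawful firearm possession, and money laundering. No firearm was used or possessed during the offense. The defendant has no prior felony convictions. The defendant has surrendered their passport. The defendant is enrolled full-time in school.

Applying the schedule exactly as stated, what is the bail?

Base amounts from the schedule: felony shoplifting $37500; felony evading $47000; unlawful firearm possession $28800; money laundering $145000.
Stacking rule: sum of all bases. $37500 + $47000 + $28800 + $145000 = $258300.
Defendant is enrolled full-time in school (−$25000 flat): $258300 − $25000 = $233300.
Defendant has surrendered passport (−5%): $233300 × 0.95 = $221635.

$221635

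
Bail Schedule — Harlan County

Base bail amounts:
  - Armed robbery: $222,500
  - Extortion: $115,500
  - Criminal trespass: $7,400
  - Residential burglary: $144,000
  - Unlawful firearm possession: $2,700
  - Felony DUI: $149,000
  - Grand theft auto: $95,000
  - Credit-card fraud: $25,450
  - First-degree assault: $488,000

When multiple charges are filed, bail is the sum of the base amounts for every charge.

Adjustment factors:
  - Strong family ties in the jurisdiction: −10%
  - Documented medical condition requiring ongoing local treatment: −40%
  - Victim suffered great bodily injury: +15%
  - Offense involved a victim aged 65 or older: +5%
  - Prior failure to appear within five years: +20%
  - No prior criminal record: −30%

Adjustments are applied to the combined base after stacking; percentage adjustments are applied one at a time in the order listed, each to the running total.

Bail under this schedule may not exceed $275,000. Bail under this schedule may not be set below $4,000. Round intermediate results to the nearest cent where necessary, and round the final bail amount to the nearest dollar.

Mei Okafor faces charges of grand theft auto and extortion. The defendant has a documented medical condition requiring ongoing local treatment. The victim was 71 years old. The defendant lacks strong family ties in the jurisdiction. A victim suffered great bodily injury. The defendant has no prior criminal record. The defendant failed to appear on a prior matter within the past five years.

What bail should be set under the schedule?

Base amounts from the schedule: grand theft auto $95,000; extortion $115,500.
Stacking rule: sum of all bases. $95,000 + $115,500 = $210,500.
Documented medical condition requiring ongoing local treatment (−40%): $210,500 × 0.6 = $126,300.
Victim suffered great bodily injury (+15%): $126,300 × 1.15 = $145,245.
Offense involved a victim aged 65 or older (+5%): $145,245 × 1.05 = $152,507.25.
Prior failure to appear within five years (+20%): $152,507.25 × 1.2 = $183,008.70.
No prior criminal record (−30%): $183,008.70 × 0.7 = $128,106.09.
$128,106.09 is within the $275,000 maximum.
$128,106.09 is at or above the $4,000 minimum.
Rounded to the nearest dollar: $128,106.

$128,106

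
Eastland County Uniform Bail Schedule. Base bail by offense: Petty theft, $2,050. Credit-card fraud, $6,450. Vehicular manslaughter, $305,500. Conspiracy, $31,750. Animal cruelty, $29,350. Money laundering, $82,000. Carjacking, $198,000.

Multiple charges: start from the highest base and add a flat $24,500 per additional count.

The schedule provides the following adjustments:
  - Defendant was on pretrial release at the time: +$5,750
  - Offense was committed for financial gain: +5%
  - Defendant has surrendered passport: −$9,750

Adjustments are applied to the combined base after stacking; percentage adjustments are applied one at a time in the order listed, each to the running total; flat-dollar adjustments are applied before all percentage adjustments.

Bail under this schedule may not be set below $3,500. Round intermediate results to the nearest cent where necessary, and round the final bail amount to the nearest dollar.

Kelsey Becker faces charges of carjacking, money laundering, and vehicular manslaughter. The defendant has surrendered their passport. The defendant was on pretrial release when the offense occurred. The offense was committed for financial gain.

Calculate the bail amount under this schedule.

Base amounts from the schedule: carjacking $198,000; money laundering $82,000; vehicular manslaughter $305,500.
Stacking rule: highest base plus $24,500 per additional charge. Highest is vehicular manslaughter at $305,500; 2 additional charges → +$49,000. Combined base = $354,500.
Defendant was on pretrial release at the time (+$5,750 flat): $354,500 + $5,750 = $360,250.
Defendant has surrendered passport (−$9,750 flat): $360,250 − $9,750 = $350,500.
Offense was committed for financial gain (+5%): $350,500 × 1.05 = $368,025.
$368,025 is at or above the $3,500 minimum.

$368,025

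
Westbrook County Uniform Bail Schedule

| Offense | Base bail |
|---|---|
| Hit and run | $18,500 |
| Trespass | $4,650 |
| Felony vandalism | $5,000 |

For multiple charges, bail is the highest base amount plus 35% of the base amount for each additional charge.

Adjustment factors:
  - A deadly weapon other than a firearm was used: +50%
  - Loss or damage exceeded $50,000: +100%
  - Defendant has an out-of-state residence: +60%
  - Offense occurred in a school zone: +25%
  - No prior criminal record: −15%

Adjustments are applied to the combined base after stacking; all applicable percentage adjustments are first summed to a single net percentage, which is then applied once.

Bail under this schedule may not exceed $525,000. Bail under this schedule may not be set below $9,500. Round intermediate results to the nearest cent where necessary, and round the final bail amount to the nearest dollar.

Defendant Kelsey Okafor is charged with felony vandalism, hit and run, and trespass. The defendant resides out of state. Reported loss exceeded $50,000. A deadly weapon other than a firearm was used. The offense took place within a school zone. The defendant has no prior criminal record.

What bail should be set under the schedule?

$70,008

Base amounts from the schedule: felony vandalism $5,000; hit and run $18,500; trespass $4,650.
Stacking rule: highest base plus 35% of each additional charge. Highest is hit and run at $18,500. Additional: $5,000 × 35% = $1,750; $4,650 × 35% = $1,627.50. Combined base = $18,500 + $3,377.50 = $21,877.50.
Net percentage adjustment: +50% +100% +60% +25% −15% = +220%. $21,877.50 × 3.2 = $70,008.
$70,008 is within the $525,000 maximum.
$70,008 is at or above the $9,500 minimum.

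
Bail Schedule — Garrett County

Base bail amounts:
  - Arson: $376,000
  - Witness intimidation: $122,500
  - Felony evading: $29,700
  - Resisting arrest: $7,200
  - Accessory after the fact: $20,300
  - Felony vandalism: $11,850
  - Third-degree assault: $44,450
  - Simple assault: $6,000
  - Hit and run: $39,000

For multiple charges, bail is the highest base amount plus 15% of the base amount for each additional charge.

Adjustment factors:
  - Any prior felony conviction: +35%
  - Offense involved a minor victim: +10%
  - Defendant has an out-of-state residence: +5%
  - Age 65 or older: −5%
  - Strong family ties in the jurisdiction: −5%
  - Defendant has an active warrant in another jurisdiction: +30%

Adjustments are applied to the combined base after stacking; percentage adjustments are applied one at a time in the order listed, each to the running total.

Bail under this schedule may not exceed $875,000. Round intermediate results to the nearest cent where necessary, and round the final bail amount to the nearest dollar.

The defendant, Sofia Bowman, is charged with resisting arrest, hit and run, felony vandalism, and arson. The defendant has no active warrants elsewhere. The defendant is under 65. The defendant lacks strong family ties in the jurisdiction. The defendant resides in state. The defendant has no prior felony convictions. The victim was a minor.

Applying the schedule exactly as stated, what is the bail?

$423,178

Base amounts from the schedule: resisting arrest $7,200; hit and run $39,000; felony vandalism $11,850; arson $376,000.
Stacking rule: highest base plus 15% of each additional charge. Highest is arson at $376,000. Additional: $7,200 × 15% = $1,080; $39,000 × 15% = $5,850; $11,850 × 15% = $1,777.50. Combined base = $376,000 + $8,707.50 = $384,707.50.
Offense involved a minor victim (+10%): $384,707.50 × 1.1 = $423,178.25.
$423,178.25 is within the $875,000 maximum.
Rounded to the nearest dollar: $423,178.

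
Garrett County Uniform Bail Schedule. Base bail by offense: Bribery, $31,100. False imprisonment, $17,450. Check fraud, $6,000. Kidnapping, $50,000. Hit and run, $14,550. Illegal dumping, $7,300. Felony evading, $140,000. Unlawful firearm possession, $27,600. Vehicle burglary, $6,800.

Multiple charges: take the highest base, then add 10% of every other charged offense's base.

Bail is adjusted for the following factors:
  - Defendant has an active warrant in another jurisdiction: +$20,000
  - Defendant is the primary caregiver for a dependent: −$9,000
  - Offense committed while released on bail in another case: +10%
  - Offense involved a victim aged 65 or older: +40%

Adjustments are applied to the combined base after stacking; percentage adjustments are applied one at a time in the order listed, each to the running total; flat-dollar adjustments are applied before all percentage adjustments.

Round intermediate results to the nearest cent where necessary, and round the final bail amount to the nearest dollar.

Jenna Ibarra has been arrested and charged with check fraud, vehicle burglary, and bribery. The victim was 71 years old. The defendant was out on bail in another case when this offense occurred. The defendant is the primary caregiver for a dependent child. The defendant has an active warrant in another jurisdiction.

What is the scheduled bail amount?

Base amounts from the schedule: check fraud $6,000; vehicle burglary $6,800; bribery $31,100.
Stacking rule: highest base plus 10% of each additional charge. Highest is bribery at $31,100. Additional: $6,000 × 10% = $600; $6,800 × 10% = $680. Combined base = $31,100 + $1,280 = $32,380.
Defendant has an active warrant in another jurisdiction (+$20,000 flat): $32,380 + $20,000 = $52,380.
Defendant is the primary caregiver for a dependent (−$9,000 flat): $52,380 − $9,000 = $43,380.
Offense committed while released on bail in another case (+10%): $43,380 × 1.1 = $47,718.
Offense involved a victim aged 65 or older (+40%): $47,718 × 1.4 = $66,805.20.
Rounded to the nearest dollar: $66,805.

$66,805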